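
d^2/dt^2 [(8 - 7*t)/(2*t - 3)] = -20/(2*t - 3)^3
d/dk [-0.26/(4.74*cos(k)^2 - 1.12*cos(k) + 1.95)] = (0.2912 - 2.4648*cos(k))*sin(k)/(4.74*cos(k)^2 - 1.12*cos(k) + 1.95)^2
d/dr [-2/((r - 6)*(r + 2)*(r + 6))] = 2*(3*r^2 + 4*r - 36)/(r^6 + 4*r^5 - 68*r^4 - 288*r^3 + 1008*r^2 + 5184*r + 5184)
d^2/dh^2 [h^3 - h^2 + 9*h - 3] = 6*h - 2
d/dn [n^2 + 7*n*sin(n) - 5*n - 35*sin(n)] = 7*n*cos(n) + 2*n + 7*sin(n) - 35*cos(n) - 5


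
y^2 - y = y*(y - 1)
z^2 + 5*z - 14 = (z - 2)*(z + 7)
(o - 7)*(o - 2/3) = o^2 - 23*o/3 + 14/3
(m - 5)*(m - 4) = m^2 - 9*m + 20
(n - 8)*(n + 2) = n^2 - 6*n - 16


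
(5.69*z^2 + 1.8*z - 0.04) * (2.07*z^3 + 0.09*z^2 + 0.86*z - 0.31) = 11.7783*z^5 + 4.2381*z^4 + 4.9726*z^3 - 0.2195*z^2 - 0.5924*z + 0.0124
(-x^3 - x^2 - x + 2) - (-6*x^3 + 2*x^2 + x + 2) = 5*x^3 - 3*x^2 - 2*x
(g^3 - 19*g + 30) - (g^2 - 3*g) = g^3 - g^2 - 16*g + 30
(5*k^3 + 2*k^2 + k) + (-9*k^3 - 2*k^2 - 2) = -4*k^3 + k - 2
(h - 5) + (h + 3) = 2*h - 2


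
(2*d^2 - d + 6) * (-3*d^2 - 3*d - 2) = -6*d^4 - 3*d^3 - 19*d^2 - 16*d - 12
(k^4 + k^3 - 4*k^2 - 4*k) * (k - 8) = k^5 - 7*k^4 - 12*k^3 + 28*k^2 + 32*k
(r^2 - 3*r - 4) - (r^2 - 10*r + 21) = 7*r - 25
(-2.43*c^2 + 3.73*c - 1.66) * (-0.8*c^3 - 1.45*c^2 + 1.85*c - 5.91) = 1.944*c^5 + 0.5395*c^4 - 8.576*c^3 + 23.6688*c^2 - 25.1153*c + 9.8106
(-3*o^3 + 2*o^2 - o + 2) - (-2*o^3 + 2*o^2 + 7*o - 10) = -o^3 - 8*o + 12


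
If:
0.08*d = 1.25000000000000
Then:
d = 15.62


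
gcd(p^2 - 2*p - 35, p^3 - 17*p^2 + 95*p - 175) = p - 7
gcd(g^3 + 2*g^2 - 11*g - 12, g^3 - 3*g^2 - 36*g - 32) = g^2 + 5*g + 4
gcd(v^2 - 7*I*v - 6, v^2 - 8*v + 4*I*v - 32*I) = 1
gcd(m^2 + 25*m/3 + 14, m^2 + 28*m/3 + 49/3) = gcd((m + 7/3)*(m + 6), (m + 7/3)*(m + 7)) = m + 7/3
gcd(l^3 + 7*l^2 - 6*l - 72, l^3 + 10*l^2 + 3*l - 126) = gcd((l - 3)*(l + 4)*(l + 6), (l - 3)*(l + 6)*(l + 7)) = l^2 + 3*l - 18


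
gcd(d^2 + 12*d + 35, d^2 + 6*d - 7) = d + 7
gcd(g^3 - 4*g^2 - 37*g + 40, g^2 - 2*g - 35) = g + 5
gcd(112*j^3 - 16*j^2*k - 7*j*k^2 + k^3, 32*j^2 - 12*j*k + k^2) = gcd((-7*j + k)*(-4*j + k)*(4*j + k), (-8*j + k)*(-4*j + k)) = 4*j - k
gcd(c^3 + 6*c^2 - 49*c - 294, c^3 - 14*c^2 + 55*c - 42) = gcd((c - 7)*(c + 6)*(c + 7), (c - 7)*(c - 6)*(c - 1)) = c - 7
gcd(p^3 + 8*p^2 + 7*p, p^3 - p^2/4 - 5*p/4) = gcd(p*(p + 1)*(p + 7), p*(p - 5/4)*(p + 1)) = p^2 + p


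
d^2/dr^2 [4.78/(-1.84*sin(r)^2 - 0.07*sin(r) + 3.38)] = (64.732672*sin(r)^4 + 1.846992*sin(r)^3 + 21.835518*sin(r)^2 - 2.563036*sin(r) - 59.502396)/(1.84*sin(r)^2 + 0.07*sin(r) - 3.38)^3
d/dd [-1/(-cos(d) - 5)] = sin(d)/(cos(d) + 5)^2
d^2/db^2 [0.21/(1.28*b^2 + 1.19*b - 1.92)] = (-0.688128*b^2 - 0.639744*b + 0.21*(2.56*b + 1.19)*(5.12*b + 2.38) + 1.032192)/(1.28*b^2 + 1.19*b - 1.92)^3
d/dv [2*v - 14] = 2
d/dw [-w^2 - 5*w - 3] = -2*w - 5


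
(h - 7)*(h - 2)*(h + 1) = h^3 - 8*h^2 + 5*h + 14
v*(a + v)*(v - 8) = a*v^2 - 8*a*v + v^3 - 8*v^2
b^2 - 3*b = b*(b - 3)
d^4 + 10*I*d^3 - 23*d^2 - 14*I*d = d*(d + I)*(d + 2*I)*(d + 7*I)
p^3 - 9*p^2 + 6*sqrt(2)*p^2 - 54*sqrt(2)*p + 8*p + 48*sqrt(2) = (p - 8)*(p - 1)*(p + 6*sqrt(2))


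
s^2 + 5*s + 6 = (s + 2)*(s + 3)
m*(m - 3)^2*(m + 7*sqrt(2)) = m^4 - 6*m^3 + 7*sqrt(2)*m^3 - 42*sqrt(2)*m^2 + 9*m^2 + 63*sqrt(2)*m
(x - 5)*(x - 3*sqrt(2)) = x^2 - 5*x - 3*sqrt(2)*x + 15*sqrt(2)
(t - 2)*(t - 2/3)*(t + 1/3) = t^3 - 7*t^2/3 + 4*t/9 + 4/9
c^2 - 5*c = c*(c - 5)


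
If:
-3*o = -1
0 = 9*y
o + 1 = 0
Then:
No Solution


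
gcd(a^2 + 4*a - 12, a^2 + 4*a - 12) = a^2 + 4*a - 12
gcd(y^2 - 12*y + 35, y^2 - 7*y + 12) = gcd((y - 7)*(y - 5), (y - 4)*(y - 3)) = 1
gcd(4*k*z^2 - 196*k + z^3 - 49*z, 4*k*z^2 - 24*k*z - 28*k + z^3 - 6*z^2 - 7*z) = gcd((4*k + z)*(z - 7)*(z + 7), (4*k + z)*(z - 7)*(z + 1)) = 4*k*z - 28*k + z^2 - 7*z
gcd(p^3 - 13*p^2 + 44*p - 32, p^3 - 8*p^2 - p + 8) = p^2 - 9*p + 8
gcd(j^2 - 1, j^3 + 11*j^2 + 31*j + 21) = j + 1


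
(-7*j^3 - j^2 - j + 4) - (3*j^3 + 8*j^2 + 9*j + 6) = -10*j^3 - 9*j^2 - 10*j - 2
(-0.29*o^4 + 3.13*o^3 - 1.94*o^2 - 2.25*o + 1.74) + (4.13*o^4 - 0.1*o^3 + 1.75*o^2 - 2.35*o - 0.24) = 3.84*o^4 + 3.03*o^3 - 0.19*o^2 - 4.6*o + 1.5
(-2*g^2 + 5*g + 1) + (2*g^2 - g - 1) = 4*g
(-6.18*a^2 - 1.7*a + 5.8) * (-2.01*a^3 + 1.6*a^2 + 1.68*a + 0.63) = 12.4218*a^5 - 6.471*a^4 - 24.7604*a^3 + 2.5306*a^2 + 8.673*a + 3.654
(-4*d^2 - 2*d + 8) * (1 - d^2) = 4*d^4 + 2*d^3 - 12*d^2 - 2*d + 8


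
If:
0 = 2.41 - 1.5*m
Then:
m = 1.61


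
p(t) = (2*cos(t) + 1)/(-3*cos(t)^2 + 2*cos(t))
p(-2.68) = 0.19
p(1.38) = 5.08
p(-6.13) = -3.12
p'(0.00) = 0.00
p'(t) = (-6*sin(t)*cos(t) + 2*sin(t))*(2*cos(t) + 1)/(-3*cos(t)^2 + 2*cos(t))^2 - 2*sin(t)/(-3*cos(t)^2 + 2*cos(t)) = 2*(-3*sin(t) + sin(t)/cos(t)^2 - 3*tan(t))/(3*cos(t) - 2)^2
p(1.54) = 18.07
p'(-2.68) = -0.06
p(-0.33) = -3.65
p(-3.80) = 0.17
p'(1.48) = 57.06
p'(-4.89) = 10.98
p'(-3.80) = 0.15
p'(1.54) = 524.23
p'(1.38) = 8.62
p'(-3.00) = -0.01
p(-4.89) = 5.21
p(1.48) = 7.54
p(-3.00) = 0.20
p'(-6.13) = -1.64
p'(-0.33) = 4.66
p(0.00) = -3.00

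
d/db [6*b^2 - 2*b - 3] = 12*b - 2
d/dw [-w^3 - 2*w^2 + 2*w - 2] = -3*w^2 - 4*w + 2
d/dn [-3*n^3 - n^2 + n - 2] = -9*n^2 - 2*n + 1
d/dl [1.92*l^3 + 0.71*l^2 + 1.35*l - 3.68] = 5.76*l^2 + 1.42*l + 1.35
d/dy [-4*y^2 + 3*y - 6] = 3 - 8*y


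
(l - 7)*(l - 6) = l^2 - 13*l + 42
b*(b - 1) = b^2 - b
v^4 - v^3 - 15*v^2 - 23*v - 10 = (v - 5)*(v + 1)^2*(v + 2)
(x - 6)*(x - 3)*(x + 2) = x^3 - 7*x^2 + 36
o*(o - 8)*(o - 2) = o^3 - 10*o^2 + 16*o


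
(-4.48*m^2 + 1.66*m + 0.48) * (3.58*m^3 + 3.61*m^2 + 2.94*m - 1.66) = -16.0384*m^5 - 10.23*m^4 - 5.4602*m^3 + 14.05*m^2 - 1.3444*m - 0.7968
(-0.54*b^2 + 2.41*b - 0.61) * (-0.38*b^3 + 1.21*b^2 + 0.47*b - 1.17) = 0.2052*b^5 - 1.5692*b^4 + 2.8941*b^3 + 1.0264*b^2 - 3.1064*b + 0.7137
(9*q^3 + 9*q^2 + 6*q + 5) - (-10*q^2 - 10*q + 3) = 9*q^3 + 19*q^2 + 16*q + 2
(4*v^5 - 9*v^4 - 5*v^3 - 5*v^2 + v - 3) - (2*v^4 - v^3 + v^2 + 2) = 4*v^5 - 11*v^4 - 4*v^3 - 6*v^2 + v - 5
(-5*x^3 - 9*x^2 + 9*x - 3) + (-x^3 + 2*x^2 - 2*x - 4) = -6*x^3 - 7*x^2 + 7*x - 7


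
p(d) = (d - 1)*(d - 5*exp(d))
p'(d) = d + (1 - 5*exp(d))*(d - 1) - 5*exp(d) = -5*d*exp(d) + 2*d - 1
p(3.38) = -341.47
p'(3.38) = -490.61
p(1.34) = -6.04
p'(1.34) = -23.91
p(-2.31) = 9.29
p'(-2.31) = -4.47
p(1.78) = -21.74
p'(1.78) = -50.22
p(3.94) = -744.27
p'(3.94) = -1006.07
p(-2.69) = 11.18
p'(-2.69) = -5.47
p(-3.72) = 18.13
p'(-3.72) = -7.99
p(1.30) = -5.11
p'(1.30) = -22.25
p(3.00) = -194.86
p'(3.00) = -296.28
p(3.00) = -194.86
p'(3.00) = -296.28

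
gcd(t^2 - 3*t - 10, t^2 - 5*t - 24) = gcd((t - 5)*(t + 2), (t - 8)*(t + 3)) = 1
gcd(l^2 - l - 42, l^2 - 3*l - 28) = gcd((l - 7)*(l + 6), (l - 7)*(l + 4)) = l - 7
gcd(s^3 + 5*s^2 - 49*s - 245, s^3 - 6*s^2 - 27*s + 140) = s^2 - 2*s - 35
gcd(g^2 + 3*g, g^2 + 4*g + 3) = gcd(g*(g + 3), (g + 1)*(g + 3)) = g + 3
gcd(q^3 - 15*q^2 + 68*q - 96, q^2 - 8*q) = q - 8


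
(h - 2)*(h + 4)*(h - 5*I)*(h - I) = h^4 + 2*h^3 - 6*I*h^3 - 13*h^2 - 12*I*h^2 - 10*h + 48*I*h + 40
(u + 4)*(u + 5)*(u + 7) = u^3 + 16*u^2 + 83*u + 140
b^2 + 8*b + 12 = (b + 2)*(b + 6)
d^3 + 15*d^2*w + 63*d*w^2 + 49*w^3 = (d + w)*(d + 7*w)^2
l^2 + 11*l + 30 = (l + 5)*(l + 6)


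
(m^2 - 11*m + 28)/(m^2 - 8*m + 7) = (m - 4)/(m - 1)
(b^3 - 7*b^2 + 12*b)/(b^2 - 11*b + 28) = b*(b - 3)/(b - 7)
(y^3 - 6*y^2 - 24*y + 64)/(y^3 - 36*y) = (y^3 - 6*y^2 - 24*y + 64)/(y*(y^2 - 36))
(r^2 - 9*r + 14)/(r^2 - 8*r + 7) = (r - 2)/(r - 1)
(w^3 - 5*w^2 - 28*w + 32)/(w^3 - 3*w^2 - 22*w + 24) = (w - 8)/(w - 6)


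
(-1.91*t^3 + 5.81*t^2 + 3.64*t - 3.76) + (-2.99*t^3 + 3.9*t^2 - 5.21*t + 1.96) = -4.9*t^3 + 9.71*t^2 - 1.57*t - 1.8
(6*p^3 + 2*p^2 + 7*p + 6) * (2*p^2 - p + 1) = 12*p^5 - 2*p^4 + 18*p^3 + 7*p^2 + p + 6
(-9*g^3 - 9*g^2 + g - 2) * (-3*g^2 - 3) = 27*g^5 + 27*g^4 + 24*g^3 + 33*g^2 - 3*g + 6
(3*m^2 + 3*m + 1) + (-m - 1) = 3*m^2 + 2*m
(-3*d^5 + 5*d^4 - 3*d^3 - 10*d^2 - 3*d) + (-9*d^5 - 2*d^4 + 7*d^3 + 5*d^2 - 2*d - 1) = -12*d^5 + 3*d^4 + 4*d^3 - 5*d^2 - 5*d - 1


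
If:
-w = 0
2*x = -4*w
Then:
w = 0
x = 0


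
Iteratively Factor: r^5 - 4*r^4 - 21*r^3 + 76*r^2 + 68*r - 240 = (r + 2)*(r^4 - 6*r^3 - 9*r^2 + 94*r - 120) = (r - 3)*(r + 2)*(r^3 - 3*r^2 - 18*r + 40) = (r - 5)*(r - 3)*(r + 2)*(r^2 + 2*r - 8) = (r - 5)*(r - 3)*(r - 2)*(r + 2)*(r + 4)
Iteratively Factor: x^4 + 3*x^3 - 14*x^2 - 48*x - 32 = (x + 1)*(x^3 + 2*x^2 - 16*x - 32) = (x - 4)*(x + 1)*(x^2 + 6*x + 8) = (x - 4)*(x + 1)*(x + 2)*(x + 4)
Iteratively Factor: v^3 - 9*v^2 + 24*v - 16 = (v - 4)*(v^2 - 5*v + 4) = (v - 4)*(v - 1)*(v - 4)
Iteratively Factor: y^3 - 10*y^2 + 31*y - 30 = (y - 2)*(y^2 - 8*y + 15) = (y - 3)*(y - 2)*(y - 5)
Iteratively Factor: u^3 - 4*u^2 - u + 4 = (u - 4)*(u^2 - 1) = (u - 4)*(u + 1)*(u - 1)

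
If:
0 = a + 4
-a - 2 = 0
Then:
No Solution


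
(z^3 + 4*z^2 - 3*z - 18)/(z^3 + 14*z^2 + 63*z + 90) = (z^2 + z - 6)/(z^2 + 11*z + 30)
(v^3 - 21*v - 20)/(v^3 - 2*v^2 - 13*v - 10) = (v + 4)/(v + 2)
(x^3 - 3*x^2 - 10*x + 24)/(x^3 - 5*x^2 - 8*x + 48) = (x - 2)/(x - 4)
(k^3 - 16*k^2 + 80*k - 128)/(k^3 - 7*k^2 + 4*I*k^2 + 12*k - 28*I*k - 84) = (k^3 - 16*k^2 + 80*k - 128)/(k^3 + k^2*(-7 + 4*I) + k*(12 - 28*I) - 84)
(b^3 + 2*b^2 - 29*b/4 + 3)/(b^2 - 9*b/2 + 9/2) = (b^2 + 7*b/2 - 2)/(b - 3)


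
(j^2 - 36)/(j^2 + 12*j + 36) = (j - 6)/(j + 6)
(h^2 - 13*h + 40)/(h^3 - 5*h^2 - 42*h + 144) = (h - 5)/(h^2 + 3*h - 18)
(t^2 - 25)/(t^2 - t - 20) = (t + 5)/(t + 4)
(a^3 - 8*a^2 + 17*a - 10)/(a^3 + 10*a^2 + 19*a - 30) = (a^2 - 7*a + 10)/(a^2 + 11*a + 30)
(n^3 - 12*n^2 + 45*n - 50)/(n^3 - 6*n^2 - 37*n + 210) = (n^2 - 7*n + 10)/(n^2 - n - 42)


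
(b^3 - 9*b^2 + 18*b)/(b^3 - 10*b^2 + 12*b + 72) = b*(b - 3)/(b^2 - 4*b - 12)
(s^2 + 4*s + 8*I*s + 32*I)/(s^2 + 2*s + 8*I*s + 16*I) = (s + 4)/(s + 2)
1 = 1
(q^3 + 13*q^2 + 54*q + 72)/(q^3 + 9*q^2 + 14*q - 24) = (q + 3)/(q - 1)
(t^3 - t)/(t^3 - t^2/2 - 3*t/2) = 2*(t - 1)/(2*t - 3)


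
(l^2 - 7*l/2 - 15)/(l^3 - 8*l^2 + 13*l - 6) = (l + 5/2)/(l^2 - 2*l + 1)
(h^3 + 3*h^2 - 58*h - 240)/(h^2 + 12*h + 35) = (h^2 - 2*h - 48)/(h + 7)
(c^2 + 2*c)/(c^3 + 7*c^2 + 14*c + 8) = c/(c^2 + 5*c + 4)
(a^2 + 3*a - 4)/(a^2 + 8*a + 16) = (a - 1)/(a + 4)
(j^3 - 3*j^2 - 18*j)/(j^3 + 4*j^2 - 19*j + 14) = j*(j^2 - 3*j - 18)/(j^3 + 4*j^2 - 19*j + 14)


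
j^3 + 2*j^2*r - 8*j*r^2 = j*(j - 2*r)*(j + 4*r)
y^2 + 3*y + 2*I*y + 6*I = (y + 3)*(y + 2*I)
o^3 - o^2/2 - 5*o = o*(o - 5/2)*(o + 2)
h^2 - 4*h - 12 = (h - 6)*(h + 2)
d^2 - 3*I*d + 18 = (d - 6*I)*(d + 3*I)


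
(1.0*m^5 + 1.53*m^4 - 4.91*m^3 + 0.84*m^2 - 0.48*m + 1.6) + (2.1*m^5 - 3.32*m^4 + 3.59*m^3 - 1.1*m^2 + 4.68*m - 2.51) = 3.1*m^5 - 1.79*m^4 - 1.32*m^3 - 0.26*m^2 + 4.2*m - 0.91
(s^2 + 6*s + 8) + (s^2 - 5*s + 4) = 2*s^2 + s + 12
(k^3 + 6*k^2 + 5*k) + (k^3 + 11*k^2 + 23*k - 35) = 2*k^3 + 17*k^2 + 28*k - 35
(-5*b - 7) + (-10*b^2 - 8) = -10*b^2 - 5*b - 15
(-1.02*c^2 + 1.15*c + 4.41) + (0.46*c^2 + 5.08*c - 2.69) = -0.56*c^2 + 6.23*c + 1.72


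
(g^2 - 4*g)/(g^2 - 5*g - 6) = g*(4 - g)/(-g^2 + 5*g + 6)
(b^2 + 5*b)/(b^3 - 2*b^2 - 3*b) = (b + 5)/(b^2 - 2*b - 3)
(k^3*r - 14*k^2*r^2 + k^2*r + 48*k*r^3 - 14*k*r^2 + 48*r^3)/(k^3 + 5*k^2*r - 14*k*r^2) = r*(k^3 - 14*k^2*r + k^2 + 48*k*r^2 - 14*k*r + 48*r^2)/(k*(k^2 + 5*k*r - 14*r^2))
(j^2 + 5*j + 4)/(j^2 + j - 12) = (j + 1)/(j - 3)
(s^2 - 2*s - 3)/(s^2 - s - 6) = (s + 1)/(s + 2)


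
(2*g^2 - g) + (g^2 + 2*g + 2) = 3*g^2 + g + 2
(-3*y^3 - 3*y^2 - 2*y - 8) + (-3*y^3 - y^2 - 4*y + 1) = -6*y^3 - 4*y^2 - 6*y - 7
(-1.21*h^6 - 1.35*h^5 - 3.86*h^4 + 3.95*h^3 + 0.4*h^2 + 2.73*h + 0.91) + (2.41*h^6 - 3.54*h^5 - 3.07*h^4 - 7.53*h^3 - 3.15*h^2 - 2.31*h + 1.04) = 1.2*h^6 - 4.89*h^5 - 6.93*h^4 - 3.58*h^3 - 2.75*h^2 + 0.42*h + 1.95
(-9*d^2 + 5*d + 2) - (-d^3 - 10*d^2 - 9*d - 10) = d^3 + d^2 + 14*d + 12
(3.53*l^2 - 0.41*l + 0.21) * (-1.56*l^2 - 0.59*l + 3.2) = -5.5068*l^4 - 1.4431*l^3 + 11.2103*l^2 - 1.4359*l + 0.672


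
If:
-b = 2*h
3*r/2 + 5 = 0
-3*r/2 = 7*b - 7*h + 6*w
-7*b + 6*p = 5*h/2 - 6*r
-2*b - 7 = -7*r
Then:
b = -91/6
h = 91/12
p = -1613/144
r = -10/3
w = 219/8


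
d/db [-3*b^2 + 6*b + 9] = 6 - 6*b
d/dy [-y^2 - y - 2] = -2*y - 1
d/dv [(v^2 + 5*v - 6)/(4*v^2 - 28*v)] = 3*(-2*v^2 + 2*v - 7)/(2*v^2*(v^2 - 14*v + 49))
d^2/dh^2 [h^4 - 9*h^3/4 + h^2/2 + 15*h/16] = 12*h^2 - 27*h/2 + 1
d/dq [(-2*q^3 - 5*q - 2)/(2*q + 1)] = (-8*q^3 - 6*q^2 - 1)/(4*q^2 + 4*q + 1)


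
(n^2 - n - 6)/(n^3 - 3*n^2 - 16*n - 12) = (n - 3)/(n^2 - 5*n - 6)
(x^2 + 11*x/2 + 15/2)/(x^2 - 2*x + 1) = (2*x^2 + 11*x + 15)/(2*(x^2 - 2*x + 1))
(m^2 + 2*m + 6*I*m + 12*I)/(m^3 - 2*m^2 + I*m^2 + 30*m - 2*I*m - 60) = (m + 2)/(m^2 - m*(2 + 5*I) + 10*I)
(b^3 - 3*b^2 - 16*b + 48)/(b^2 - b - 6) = (b^2 - 16)/(b + 2)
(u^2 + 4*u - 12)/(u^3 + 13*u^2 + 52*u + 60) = (u - 2)/(u^2 + 7*u + 10)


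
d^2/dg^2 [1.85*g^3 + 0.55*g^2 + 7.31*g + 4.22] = 11.1*g + 1.1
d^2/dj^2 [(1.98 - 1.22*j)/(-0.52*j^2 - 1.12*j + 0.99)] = ((1.04*j + 1.12)*(1.22*j - 1.98)*(2.08*j + 2.24) - (3.8064*j + 0.6736)*(0.52*j^2 + 1.12*j - 0.99))/(0.52*j^2 + 1.12*j - 0.99)^3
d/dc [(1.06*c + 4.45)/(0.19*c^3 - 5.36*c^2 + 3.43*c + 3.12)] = (-0.4028*c^3 + 3.1451*c^2 + 47.704*c - 11.9563)/(0.0361*c^6 - 2.0368*c^5 + 30.033*c^4 - 35.584*c^3 - 21.6815*c^2 + 21.4032*c + 9.7344)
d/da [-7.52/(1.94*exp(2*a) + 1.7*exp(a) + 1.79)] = (29.1776*exp(a) + 12.784)*exp(a)/(1.94*exp(2*a) + 1.7*exp(a) + 1.79)^2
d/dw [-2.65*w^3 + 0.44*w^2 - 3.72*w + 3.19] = -7.95*w^2 + 0.88*w - 3.72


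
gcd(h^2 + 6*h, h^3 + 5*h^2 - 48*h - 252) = h + 6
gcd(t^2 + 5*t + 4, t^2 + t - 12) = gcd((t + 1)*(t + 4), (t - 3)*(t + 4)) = t + 4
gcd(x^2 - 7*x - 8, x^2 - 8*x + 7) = 1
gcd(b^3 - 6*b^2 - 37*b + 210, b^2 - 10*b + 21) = b - 7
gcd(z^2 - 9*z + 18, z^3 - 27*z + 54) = z - 3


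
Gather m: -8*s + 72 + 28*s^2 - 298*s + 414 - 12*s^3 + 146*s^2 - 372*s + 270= -12*s^3 + 174*s^2 - 678*s + 756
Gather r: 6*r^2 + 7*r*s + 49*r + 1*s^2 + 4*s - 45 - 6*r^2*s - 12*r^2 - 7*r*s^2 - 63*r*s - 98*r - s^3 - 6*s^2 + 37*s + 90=r^2*(-6*s - 6) + r*(-7*s^2 - 56*s - 49) - s^3 - 5*s^2 + 41*s + 45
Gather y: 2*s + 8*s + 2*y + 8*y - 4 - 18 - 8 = 10*s + 10*y - 30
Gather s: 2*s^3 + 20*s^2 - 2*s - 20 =2*s^3 + 20*s^2 - 2*s - 20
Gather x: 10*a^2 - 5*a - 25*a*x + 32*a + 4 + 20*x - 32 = 10*a^2 + 27*a + x*(20 - 25*a) - 28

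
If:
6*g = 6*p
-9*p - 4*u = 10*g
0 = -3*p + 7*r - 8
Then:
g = -4*u/19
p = -4*u/19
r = 8/7 - 12*u/133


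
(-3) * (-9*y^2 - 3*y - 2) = 27*y^2 + 9*y + 6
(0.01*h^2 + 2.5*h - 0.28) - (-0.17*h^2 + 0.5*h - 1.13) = 0.18*h^2 + 2.0*h + 0.85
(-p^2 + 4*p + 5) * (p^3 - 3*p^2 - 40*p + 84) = -p^5 + 7*p^4 + 33*p^3 - 259*p^2 + 136*p + 420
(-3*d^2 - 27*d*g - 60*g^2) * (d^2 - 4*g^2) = -3*d^4 - 27*d^3*g - 48*d^2*g^2 + 108*d*g^3 + 240*g^4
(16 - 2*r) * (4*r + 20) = -8*r^2 + 24*r + 320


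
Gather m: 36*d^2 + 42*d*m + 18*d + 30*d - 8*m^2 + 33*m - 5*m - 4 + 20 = 36*d^2 + 48*d - 8*m^2 + m*(42*d + 28) + 16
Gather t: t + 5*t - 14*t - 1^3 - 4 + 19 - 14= -8*t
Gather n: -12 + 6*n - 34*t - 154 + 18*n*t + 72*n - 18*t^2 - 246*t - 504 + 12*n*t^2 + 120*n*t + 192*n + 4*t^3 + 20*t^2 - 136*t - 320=n*(12*t^2 + 138*t + 270) + 4*t^3 + 2*t^2 - 416*t - 990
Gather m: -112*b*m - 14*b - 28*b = -112*b*m - 42*b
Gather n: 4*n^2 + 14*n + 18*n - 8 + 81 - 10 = 4*n^2 + 32*n + 63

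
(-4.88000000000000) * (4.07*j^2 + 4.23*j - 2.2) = -19.8616*j^2 - 20.6424*j + 10.736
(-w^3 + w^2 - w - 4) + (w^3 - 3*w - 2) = w^2 - 4*w - 6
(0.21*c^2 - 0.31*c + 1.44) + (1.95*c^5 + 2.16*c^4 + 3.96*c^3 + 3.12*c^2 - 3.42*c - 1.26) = 1.95*c^5 + 2.16*c^4 + 3.96*c^3 + 3.33*c^2 - 3.73*c + 0.18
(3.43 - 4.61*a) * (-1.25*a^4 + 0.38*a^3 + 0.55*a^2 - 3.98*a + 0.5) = 5.7625*a^5 - 6.0393*a^4 - 1.2321*a^3 + 20.2343*a^2 - 15.9564*a + 1.715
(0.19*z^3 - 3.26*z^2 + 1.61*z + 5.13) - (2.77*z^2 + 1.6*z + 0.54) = 0.19*z^3 - 6.03*z^2 + 0.01*z + 4.59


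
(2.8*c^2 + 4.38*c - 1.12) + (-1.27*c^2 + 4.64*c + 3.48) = 1.53*c^2 + 9.02*c + 2.36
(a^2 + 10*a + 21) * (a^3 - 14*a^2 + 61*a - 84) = a^5 - 4*a^4 - 58*a^3 + 232*a^2 + 441*a - 1764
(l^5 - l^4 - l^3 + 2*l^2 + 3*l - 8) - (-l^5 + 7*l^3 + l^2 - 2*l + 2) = 2*l^5 - l^4 - 8*l^3 + l^2 + 5*l - 10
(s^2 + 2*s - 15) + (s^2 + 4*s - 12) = 2*s^2 + 6*s - 27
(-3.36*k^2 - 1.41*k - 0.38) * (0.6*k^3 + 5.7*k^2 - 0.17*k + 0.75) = -2.016*k^5 - 19.998*k^4 - 7.6938*k^3 - 4.4463*k^2 - 0.9929*k - 0.285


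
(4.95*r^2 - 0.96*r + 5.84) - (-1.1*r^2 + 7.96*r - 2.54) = 6.05*r^2 - 8.92*r + 8.38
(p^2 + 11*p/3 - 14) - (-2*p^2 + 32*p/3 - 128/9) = 3*p^2 - 7*p + 2/9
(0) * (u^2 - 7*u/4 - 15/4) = 0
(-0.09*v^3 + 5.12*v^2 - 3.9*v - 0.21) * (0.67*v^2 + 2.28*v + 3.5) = -0.0603*v^5 + 3.2252*v^4 + 8.7456*v^3 + 8.8873*v^2 - 14.1288*v - 0.735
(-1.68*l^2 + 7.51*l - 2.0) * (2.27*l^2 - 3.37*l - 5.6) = -3.8136*l^4 + 22.7093*l^3 - 20.4407*l^2 - 35.316*l + 11.2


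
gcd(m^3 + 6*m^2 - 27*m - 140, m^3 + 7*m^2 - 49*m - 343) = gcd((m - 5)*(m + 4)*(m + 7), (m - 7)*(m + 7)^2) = m + 7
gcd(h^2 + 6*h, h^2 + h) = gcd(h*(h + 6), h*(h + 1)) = h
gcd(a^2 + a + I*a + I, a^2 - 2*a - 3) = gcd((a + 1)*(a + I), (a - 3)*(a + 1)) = a + 1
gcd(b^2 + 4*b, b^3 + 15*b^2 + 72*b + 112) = b + 4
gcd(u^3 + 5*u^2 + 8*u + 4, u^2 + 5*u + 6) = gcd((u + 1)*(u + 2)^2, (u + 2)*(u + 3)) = u + 2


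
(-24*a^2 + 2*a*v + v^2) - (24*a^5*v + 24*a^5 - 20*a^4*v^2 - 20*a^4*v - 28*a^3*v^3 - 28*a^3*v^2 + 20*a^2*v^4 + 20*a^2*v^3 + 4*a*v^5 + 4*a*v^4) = -24*a^5*v - 24*a^5 + 20*a^4*v^2 + 20*a^4*v + 28*a^3*v^3 + 28*a^3*v^2 - 20*a^2*v^4 - 20*a^2*v^3 - 24*a^2 - 4*a*v^5 - 4*a*v^4 + 2*a*v + v^2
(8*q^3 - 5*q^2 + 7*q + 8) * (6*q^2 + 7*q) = 48*q^5 + 26*q^4 + 7*q^3 + 97*q^2 + 56*q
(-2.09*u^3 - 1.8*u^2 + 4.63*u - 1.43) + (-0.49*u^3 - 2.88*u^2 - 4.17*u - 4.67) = -2.58*u^3 - 4.68*u^2 + 0.46*u - 6.1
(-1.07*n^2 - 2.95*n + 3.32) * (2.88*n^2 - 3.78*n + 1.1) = -3.0816*n^4 - 4.4514*n^3 + 19.5356*n^2 - 15.7946*n + 3.652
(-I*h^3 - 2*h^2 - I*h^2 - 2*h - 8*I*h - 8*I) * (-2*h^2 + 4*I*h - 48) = 2*I*h^5 + 8*h^4 + 2*I*h^4 + 8*h^3 + 56*I*h^3 + 128*h^2 + 56*I*h^2 + 128*h + 384*I*h + 384*I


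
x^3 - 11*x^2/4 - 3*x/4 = x*(x - 3)*(x + 1/4)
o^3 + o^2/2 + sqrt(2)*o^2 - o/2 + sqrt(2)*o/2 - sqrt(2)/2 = (o - 1/2)*(o + 1)*(o + sqrt(2))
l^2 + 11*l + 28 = (l + 4)*(l + 7)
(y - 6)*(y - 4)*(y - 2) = y^3 - 12*y^2 + 44*y - 48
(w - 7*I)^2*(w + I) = w^3 - 13*I*w^2 - 35*w - 49*I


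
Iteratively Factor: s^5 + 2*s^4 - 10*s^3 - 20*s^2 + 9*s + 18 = (s + 3)*(s^4 - s^3 - 7*s^2 + s + 6) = (s + 1)*(s + 3)*(s^3 - 2*s^2 - 5*s + 6) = (s - 1)*(s + 1)*(s + 3)*(s^2 - s - 6) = (s - 1)*(s + 1)*(s + 2)*(s + 3)*(s - 3)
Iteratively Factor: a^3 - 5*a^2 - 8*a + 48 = (a + 3)*(a^2 - 8*a + 16) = (a - 4)*(a + 3)*(a - 4)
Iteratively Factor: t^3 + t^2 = (t)*(t^2 + t) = t^2*(t + 1)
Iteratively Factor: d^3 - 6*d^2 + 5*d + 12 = (d - 4)*(d^2 - 2*d - 3) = (d - 4)*(d - 3)*(d + 1)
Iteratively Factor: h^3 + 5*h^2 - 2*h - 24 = (h + 4)*(h^2 + h - 6) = (h - 2)*(h + 4)*(h + 3)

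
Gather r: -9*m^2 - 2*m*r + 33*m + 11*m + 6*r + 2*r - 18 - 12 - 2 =-9*m^2 + 44*m + r*(8 - 2*m) - 32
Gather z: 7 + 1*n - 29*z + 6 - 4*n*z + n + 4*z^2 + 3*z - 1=2*n + 4*z^2 + z*(-4*n - 26) + 12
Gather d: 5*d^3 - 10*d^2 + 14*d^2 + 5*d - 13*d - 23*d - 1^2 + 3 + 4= 5*d^3 + 4*d^2 - 31*d + 6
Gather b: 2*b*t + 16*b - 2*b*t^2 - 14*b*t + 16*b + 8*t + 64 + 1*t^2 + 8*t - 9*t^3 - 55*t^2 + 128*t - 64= b*(-2*t^2 - 12*t + 32) - 9*t^3 - 54*t^2 + 144*t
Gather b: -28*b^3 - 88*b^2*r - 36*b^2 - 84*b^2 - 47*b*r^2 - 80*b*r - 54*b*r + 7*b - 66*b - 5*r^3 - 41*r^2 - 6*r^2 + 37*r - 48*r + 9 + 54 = -28*b^3 + b^2*(-88*r - 120) + b*(-47*r^2 - 134*r - 59) - 5*r^3 - 47*r^2 - 11*r + 63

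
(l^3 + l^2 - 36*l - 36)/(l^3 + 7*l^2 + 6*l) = (l - 6)/l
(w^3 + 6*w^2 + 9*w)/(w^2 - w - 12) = w*(w + 3)/(w - 4)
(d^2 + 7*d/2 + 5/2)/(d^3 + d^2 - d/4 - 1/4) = 2*(2*d + 5)/(4*d^2 - 1)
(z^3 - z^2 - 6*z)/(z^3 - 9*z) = (z + 2)/(z + 3)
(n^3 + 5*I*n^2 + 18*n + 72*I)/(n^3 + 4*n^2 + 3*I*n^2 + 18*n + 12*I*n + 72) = (n^2 - I*n + 12)/(n^2 + n*(4 - 3*I) - 12*I)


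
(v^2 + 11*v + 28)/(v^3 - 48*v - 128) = (v + 7)/(v^2 - 4*v - 32)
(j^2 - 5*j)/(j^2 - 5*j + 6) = j*(j - 5)/(j^2 - 5*j + 6)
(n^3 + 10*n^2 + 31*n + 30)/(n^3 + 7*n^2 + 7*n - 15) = (n + 2)/(n - 1)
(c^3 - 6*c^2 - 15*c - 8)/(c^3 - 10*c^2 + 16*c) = (c^2 + 2*c + 1)/(c*(c - 2))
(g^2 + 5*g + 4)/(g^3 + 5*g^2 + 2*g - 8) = (g + 1)/(g^2 + g - 2)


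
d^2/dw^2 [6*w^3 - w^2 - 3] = 36*w - 2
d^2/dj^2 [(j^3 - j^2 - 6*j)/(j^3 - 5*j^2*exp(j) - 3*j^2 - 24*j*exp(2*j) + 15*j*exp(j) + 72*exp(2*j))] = (5*j^5*exp(j) + 121*j^4*exp(2*j) + 360*j^3*exp(3*j) - 30*j^3*exp(j) + 4*j^3 + 2304*j^2*exp(4*j) - 432*j^2*exp(2*j) + 288*j*exp(2*j) - 3456*exp(4*j) - 480*exp(3*j))/(j^6 - 15*j^5*exp(j) + 3*j^4*exp(2*j) + 595*j^3*exp(3*j) - 72*j^2*exp(4*j) - 8640*j*exp(5*j) - 13824*exp(6*j))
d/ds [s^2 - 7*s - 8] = 2*s - 7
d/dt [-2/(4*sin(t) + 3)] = 8*cos(t)/(4*sin(t) + 3)^2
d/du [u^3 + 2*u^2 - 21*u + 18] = 3*u^2 + 4*u - 21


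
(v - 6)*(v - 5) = v^2 - 11*v + 30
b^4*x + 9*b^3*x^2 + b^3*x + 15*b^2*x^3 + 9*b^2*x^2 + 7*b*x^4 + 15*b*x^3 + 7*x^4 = (b + x)^2*(b + 7*x)*(b*x + x)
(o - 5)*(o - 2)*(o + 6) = o^3 - o^2 - 32*o + 60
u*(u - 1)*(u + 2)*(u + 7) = u^4 + 8*u^3 + 5*u^2 - 14*u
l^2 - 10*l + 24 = (l - 6)*(l - 4)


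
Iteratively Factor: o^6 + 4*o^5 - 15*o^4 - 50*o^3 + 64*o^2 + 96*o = (o - 3)*(o^5 + 7*o^4 + 6*o^3 - 32*o^2 - 32*o) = o*(o - 3)*(o^4 + 7*o^3 + 6*o^2 - 32*o - 32) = o*(o - 3)*(o + 1)*(o^3 + 6*o^2 - 32) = o*(o - 3)*(o - 2)*(o + 1)*(o^2 + 8*o + 16) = o*(o - 3)*(o - 2)*(o + 1)*(o + 4)*(o + 4)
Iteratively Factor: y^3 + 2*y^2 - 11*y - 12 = (y + 1)*(y^2 + y - 12) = (y + 1)*(y + 4)*(y - 3)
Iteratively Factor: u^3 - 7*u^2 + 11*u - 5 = (u - 1)*(u^2 - 6*u + 5) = (u - 5)*(u - 1)*(u - 1)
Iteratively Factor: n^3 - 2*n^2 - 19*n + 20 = (n + 4)*(n^2 - 6*n + 5) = (n - 1)*(n + 4)*(n - 5)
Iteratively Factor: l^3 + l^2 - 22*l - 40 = (l + 2)*(l^2 - l - 20) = (l - 5)*(l + 2)*(l + 4)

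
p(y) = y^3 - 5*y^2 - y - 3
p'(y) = 3*y^2 - 10*y - 1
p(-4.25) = -165.83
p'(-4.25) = 95.69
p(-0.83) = -6.19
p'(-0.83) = 9.37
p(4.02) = -22.86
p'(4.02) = 7.28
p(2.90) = -23.56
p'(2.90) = -4.77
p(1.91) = -16.18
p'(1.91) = -9.16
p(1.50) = -12.38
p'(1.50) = -9.25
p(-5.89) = -374.91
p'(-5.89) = 161.98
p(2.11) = -17.98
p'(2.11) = -8.74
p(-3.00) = -72.00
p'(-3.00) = 56.00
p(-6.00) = -393.00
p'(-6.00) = 167.00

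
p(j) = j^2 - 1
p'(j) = 2*j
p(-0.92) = -0.15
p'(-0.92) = -1.84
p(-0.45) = -0.80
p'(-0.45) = -0.90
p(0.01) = -1.00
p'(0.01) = 0.02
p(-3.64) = 12.25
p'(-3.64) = -7.28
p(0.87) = -0.24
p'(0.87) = 1.74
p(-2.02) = 3.08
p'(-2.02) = -4.04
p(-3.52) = 11.39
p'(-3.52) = -7.04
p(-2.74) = 6.51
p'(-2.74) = -5.48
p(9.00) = 80.00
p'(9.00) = 18.00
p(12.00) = 143.00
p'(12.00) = 24.00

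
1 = 1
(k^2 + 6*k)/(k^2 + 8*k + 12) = k/(k + 2)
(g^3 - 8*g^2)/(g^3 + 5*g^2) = (g - 8)/(g + 5)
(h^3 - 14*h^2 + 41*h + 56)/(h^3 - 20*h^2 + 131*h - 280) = (h + 1)/(h - 5)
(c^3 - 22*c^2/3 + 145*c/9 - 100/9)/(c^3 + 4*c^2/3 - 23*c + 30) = (3*c^2 - 17*c + 20)/(3*(c^2 + 3*c - 18))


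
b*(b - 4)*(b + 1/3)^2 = b^4 - 10*b^3/3 - 23*b^2/9 - 4*b/9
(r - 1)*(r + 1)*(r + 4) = r^3 + 4*r^2 - r - 4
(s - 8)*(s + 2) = s^2 - 6*s - 16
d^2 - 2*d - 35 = (d - 7)*(d + 5)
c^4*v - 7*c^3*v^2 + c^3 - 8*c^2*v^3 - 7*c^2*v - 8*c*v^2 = c*(c - 8*v)*(c + v)*(c*v + 1)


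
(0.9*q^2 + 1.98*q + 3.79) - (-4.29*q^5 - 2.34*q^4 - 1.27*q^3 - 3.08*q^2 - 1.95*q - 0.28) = 4.29*q^5 + 2.34*q^4 + 1.27*q^3 + 3.98*q^2 + 3.93*q + 4.07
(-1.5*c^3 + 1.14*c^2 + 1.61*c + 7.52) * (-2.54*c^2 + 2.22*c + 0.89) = 3.81*c^5 - 6.2256*c^4 - 2.8936*c^3 - 14.512*c^2 + 18.1273*c + 6.6928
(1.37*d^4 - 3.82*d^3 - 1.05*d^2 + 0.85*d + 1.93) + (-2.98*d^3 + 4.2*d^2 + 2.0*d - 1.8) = 1.37*d^4 - 6.8*d^3 + 3.15*d^2 + 2.85*d + 0.13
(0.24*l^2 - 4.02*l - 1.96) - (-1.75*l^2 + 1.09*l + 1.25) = 1.99*l^2 - 5.11*l - 3.21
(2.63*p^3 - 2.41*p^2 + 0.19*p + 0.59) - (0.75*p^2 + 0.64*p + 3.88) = 2.63*p^3 - 3.16*p^2 - 0.45*p - 3.29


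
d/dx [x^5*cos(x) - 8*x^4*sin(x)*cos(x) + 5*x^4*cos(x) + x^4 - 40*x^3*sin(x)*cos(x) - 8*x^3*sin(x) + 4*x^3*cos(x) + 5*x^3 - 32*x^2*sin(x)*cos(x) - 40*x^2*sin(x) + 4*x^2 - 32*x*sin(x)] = -x^5*sin(x) - 8*x^4*cos(2*x) + 5*sqrt(2)*x^4*cos(x + pi/4) - 4*x^3*sin(x) - 16*x^3*sin(2*x) + 12*x^3*cos(x) - 40*x^3*cos(2*x) + 4*x^3 - 24*x^2*sin(x) - 60*x^2*sin(2*x) - 28*x^2*cos(x) - 32*x^2*cos(2*x) + 15*x^2 - 80*x*sin(x) - 32*x*sin(2*x) - 32*x*cos(x) + 8*x - 32*sin(x)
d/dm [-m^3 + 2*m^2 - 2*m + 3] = -3*m^2 + 4*m - 2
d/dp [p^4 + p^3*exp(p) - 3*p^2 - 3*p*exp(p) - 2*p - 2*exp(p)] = p^3*exp(p) + 4*p^3 + 3*p^2*exp(p) - 3*p*exp(p) - 6*p - 5*exp(p) - 2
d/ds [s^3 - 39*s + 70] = 3*s^2 - 39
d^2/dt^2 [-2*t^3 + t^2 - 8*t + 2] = 2 - 12*t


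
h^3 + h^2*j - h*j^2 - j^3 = (h - j)*(h + j)^2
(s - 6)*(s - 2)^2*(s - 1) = s^4 - 11*s^3 + 38*s^2 - 52*s + 24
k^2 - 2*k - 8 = (k - 4)*(k + 2)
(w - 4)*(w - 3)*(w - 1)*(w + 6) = w^4 - 2*w^3 - 29*w^2 + 102*w - 72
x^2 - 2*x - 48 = (x - 8)*(x + 6)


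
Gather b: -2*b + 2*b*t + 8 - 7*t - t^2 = b*(2*t - 2) - t^2 - 7*t + 8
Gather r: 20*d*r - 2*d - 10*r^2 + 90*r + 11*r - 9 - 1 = -2*d - 10*r^2 + r*(20*d + 101) - 10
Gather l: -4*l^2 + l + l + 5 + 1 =-4*l^2 + 2*l + 6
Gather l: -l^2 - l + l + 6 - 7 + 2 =1 - l^2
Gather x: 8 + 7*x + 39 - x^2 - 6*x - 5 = -x^2 + x + 42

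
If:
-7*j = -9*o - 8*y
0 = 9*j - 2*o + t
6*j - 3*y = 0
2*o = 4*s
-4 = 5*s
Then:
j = 8/5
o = -8/5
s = -4/5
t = -88/5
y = 16/5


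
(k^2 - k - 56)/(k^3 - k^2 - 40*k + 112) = (k - 8)/(k^2 - 8*k + 16)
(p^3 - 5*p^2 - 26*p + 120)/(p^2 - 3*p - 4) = (p^2 - p - 30)/(p + 1)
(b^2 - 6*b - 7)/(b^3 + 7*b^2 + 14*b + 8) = (b - 7)/(b^2 + 6*b + 8)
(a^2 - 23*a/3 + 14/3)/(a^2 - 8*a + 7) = (a - 2/3)/(a - 1)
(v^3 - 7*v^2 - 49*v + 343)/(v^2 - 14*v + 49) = v + 7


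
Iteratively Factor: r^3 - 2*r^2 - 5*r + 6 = (r + 2)*(r^2 - 4*r + 3) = (r - 3)*(r + 2)*(r - 1)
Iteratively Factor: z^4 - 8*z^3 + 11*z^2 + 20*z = (z)*(z^3 - 8*z^2 + 11*z + 20) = z*(z - 4)*(z^2 - 4*z - 5) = z*(z - 4)*(z + 1)*(z - 5)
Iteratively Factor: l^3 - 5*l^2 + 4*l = (l)*(l^2 - 5*l + 4) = l*(l - 1)*(l - 4)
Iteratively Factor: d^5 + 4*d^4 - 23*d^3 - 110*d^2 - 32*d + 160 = (d - 5)*(d^4 + 9*d^3 + 22*d^2 - 32) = (d - 5)*(d - 1)*(d^3 + 10*d^2 + 32*d + 32) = (d - 5)*(d - 1)*(d + 4)*(d^2 + 6*d + 8) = (d - 5)*(d - 1)*(d + 2)*(d + 4)*(d + 4)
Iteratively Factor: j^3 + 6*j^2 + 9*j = (j + 3)*(j^2 + 3*j) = j*(j + 3)*(j + 3)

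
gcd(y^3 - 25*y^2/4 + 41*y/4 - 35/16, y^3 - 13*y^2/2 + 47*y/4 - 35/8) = y^2 - 6*y + 35/4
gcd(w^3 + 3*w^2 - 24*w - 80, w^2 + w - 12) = w + 4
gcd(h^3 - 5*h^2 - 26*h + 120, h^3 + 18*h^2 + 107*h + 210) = h + 5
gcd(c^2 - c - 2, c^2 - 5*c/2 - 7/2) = c + 1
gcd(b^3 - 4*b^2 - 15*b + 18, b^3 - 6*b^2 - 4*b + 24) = b - 6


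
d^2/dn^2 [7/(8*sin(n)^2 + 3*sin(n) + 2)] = 7*(-256*sin(n)^4 - 72*sin(n)^3 + 439*sin(n)^2 + 150*sin(n) - 14)/(8*sin(n)^2 + 3*sin(n) + 2)^3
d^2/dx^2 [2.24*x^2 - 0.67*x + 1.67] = 4.48000000000000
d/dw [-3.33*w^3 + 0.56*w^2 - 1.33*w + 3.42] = -9.99*w^2 + 1.12*w - 1.33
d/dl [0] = 0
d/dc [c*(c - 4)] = 2*c - 4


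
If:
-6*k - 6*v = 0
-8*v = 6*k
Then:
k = 0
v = 0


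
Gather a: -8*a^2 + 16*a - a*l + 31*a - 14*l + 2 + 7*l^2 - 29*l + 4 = -8*a^2 + a*(47 - l) + 7*l^2 - 43*l + 6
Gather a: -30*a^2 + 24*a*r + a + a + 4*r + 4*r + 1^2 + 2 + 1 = -30*a^2 + a*(24*r + 2) + 8*r + 4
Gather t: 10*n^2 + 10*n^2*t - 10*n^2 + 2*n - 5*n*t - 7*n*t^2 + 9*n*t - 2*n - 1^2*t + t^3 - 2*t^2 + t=t^3 + t^2*(-7*n - 2) + t*(10*n^2 + 4*n)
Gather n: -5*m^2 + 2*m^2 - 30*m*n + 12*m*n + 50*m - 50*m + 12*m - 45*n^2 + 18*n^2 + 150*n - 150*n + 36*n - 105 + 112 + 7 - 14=-3*m^2 + 12*m - 27*n^2 + n*(36 - 18*m)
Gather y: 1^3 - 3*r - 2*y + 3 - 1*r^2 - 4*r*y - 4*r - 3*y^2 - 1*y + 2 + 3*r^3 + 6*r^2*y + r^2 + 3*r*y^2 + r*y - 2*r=3*r^3 - 9*r + y^2*(3*r - 3) + y*(6*r^2 - 3*r - 3) + 6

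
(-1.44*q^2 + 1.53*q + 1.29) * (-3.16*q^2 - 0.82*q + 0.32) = 4.5504*q^4 - 3.654*q^3 - 5.7918*q^2 - 0.5682*q + 0.4128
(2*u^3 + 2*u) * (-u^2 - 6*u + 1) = -2*u^5 - 12*u^4 - 12*u^2 + 2*u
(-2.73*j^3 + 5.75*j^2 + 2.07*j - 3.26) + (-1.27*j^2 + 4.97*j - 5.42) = -2.73*j^3 + 4.48*j^2 + 7.04*j - 8.68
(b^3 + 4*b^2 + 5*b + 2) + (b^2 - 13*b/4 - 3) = b^3 + 5*b^2 + 7*b/4 - 1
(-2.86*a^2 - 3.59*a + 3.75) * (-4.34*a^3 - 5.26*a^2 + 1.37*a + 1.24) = 12.4124*a^5 + 30.6242*a^4 - 1.3098*a^3 - 28.1897*a^2 + 0.6859*a + 4.65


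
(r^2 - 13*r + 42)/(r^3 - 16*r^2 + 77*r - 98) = (r - 6)/(r^2 - 9*r + 14)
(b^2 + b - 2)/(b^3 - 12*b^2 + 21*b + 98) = (b - 1)/(b^2 - 14*b + 49)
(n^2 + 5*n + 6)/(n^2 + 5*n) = (n^2 + 5*n + 6)/(n*(n + 5))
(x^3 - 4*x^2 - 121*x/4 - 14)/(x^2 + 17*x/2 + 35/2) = (x^2 - 15*x/2 - 4)/(x + 5)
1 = 1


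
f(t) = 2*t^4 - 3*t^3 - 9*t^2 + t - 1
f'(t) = 8*t^3 - 9*t^2 - 18*t + 1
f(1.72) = -23.67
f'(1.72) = -15.88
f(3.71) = 104.54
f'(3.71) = 218.86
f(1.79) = -24.72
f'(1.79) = -14.17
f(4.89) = 581.47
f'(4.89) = 633.21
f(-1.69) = 2.40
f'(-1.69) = -32.90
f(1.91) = -26.21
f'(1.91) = -10.47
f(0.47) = -2.73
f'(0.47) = -8.62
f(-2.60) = 79.68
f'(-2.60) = -153.65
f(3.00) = 2.00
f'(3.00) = 82.00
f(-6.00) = 2909.00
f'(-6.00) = -1943.00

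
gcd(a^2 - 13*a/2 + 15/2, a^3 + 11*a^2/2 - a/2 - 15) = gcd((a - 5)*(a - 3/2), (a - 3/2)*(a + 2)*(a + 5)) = a - 3/2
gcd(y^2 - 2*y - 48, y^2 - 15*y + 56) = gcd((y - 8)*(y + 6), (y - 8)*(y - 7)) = y - 8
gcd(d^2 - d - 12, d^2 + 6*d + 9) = d + 3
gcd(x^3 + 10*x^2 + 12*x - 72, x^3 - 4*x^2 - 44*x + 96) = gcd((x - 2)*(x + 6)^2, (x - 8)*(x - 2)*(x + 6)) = x^2 + 4*x - 12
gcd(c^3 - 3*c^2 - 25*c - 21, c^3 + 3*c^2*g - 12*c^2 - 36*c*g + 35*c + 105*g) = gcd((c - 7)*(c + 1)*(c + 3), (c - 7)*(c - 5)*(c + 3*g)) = c - 7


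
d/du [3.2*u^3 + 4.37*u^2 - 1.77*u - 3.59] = 9.6*u^2 + 8.74*u - 1.77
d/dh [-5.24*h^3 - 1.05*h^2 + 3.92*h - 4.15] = -15.72*h^2 - 2.1*h + 3.92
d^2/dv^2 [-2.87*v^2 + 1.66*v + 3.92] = -5.74000000000000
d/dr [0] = 0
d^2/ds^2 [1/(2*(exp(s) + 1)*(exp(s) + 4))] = (4*exp(3*s) + 15*exp(2*s) + 9*exp(s) - 20)*exp(s)/(2*(exp(6*s) + 15*exp(5*s) + 87*exp(4*s) + 245*exp(3*s) + 348*exp(2*s) + 240*exp(s) + 64))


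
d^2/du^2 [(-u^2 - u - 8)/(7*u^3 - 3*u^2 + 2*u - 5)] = 2*(-49*u^6 - 147*u^5 - 2247*u^4 + 1098*u^3 - 717*u^2 - 651*u + 53)/(343*u^9 - 441*u^8 + 483*u^7 - 1014*u^6 + 768*u^5 - 591*u^4 + 713*u^3 - 285*u^2 + 150*u - 125)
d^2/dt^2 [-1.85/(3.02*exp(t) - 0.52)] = (-16.87274*exp(t) - 2.90524)*exp(t)/(3.02*exp(t) - 0.52)^3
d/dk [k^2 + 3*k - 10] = 2*k + 3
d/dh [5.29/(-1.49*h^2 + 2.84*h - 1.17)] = (15.7642*h - 15.0236)/(1.49*h^2 - 2.84*h + 1.17)^2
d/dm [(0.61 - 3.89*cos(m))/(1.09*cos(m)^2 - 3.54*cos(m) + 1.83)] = (-4.2401*cos(m)^2 + 1.3298*cos(m) + 4.9593)*sin(m)/(1.1881*cos(m)^4 - 7.7172*cos(m)^3 + 16.521*cos(m)^2 - 12.9564*cos(m) + 3.3489)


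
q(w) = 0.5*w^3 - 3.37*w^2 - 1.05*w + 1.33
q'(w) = 1.5*w^2 - 6.74*w - 1.05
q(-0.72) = 0.15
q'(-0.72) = 4.58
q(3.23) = -20.37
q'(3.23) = -7.17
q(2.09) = -11.02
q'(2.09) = -8.58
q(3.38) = -21.41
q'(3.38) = -6.69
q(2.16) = -11.62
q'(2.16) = -8.61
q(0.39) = 0.44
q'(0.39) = -3.45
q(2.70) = -16.23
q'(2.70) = -8.31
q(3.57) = -22.62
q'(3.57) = -5.99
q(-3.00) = -39.35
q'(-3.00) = 32.67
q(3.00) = -18.65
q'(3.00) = -7.77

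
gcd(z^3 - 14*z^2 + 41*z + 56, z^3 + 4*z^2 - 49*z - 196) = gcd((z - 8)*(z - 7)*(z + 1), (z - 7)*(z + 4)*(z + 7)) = z - 7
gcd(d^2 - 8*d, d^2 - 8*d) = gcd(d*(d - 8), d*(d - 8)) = d^2 - 8*d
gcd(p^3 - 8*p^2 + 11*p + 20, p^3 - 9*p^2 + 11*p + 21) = p + 1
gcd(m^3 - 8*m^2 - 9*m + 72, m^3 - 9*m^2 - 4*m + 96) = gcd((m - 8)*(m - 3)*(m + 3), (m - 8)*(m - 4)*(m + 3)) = m^2 - 5*m - 24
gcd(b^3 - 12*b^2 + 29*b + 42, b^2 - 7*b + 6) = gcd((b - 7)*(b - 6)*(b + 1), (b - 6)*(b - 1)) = b - 6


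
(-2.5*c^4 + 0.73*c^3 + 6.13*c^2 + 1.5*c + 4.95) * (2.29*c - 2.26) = -5.725*c^5 + 7.3217*c^4 + 12.3879*c^3 - 10.4188*c^2 + 7.9455*c - 11.187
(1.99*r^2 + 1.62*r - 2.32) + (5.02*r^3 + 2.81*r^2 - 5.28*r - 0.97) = 5.02*r^3 + 4.8*r^2 - 3.66*r - 3.29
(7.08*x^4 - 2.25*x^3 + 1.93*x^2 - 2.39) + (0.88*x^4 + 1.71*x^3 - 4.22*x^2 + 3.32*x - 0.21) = 7.96*x^4 - 0.54*x^3 - 2.29*x^2 + 3.32*x - 2.6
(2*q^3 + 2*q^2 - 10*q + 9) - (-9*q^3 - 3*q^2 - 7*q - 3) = 11*q^3 + 5*q^2 - 3*q + 12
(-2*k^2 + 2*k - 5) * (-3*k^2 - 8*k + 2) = 6*k^4 + 10*k^3 - 5*k^2 + 44*k - 10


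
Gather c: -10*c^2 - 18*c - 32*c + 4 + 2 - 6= -10*c^2 - 50*c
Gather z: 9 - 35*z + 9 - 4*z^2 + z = -4*z^2 - 34*z + 18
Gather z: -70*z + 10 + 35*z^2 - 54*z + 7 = 35*z^2 - 124*z + 17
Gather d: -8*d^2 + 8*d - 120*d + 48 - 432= -8*d^2 - 112*d - 384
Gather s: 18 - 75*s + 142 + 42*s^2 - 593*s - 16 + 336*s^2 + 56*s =378*s^2 - 612*s + 144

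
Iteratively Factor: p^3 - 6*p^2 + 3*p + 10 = (p - 2)*(p^2 - 4*p - 5) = (p - 5)*(p - 2)*(p + 1)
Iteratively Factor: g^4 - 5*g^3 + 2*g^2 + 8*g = (g + 1)*(g^3 - 6*g^2 + 8*g) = (g - 2)*(g + 1)*(g^2 - 4*g) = g*(g - 2)*(g + 1)*(g - 4)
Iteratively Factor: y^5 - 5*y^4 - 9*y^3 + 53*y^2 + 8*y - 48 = (y + 1)*(y^4 - 6*y^3 - 3*y^2 + 56*y - 48) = (y - 4)*(y + 1)*(y^3 - 2*y^2 - 11*y + 12) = (y - 4)*(y + 1)*(y + 3)*(y^2 - 5*y + 4) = (y - 4)*(y - 1)*(y + 1)*(y + 3)*(y - 4)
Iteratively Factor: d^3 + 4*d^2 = (d)*(d^2 + 4*d) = d*(d + 4)*(d)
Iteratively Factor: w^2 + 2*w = (w + 2)*(w)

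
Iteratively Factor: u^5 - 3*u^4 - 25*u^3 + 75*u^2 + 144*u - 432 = (u + 3)*(u^4 - 6*u^3 - 7*u^2 + 96*u - 144) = (u - 4)*(u + 3)*(u^3 - 2*u^2 - 15*u + 36) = (u - 4)*(u - 3)*(u + 3)*(u^2 + u - 12) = (u - 4)*(u - 3)^2*(u + 3)*(u + 4)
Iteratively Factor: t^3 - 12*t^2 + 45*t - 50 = (t - 2)*(t^2 - 10*t + 25) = (t - 5)*(t - 2)*(t - 5)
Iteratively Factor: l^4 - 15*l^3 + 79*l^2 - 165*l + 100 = (l - 5)*(l^3 - 10*l^2 + 29*l - 20) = (l - 5)*(l - 1)*(l^2 - 9*l + 20) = (l - 5)^2*(l - 1)*(l - 4)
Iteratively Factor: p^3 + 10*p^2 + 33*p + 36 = (p + 3)*(p^2 + 7*p + 12) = (p + 3)^2*(p + 4)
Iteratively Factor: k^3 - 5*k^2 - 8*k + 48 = (k - 4)*(k^2 - k - 12) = (k - 4)*(k + 3)*(k - 4)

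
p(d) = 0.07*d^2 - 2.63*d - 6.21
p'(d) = 0.14*d - 2.63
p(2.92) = -13.29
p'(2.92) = -2.22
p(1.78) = -10.67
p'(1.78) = -2.38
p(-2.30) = 0.21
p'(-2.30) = -2.95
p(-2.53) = 0.89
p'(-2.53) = -2.98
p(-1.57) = -1.91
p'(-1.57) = -2.85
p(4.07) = -15.75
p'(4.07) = -2.06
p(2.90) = -13.25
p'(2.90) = -2.22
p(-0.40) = -5.15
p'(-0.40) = -2.69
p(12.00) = -27.69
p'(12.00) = -0.95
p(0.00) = -6.21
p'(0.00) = -2.63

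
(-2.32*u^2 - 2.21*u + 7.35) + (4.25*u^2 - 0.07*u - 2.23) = 1.93*u^2 - 2.28*u + 5.12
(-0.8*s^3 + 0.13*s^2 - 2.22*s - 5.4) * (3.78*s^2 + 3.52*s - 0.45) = -3.024*s^5 - 2.3246*s^4 - 7.574*s^3 - 28.2849*s^2 - 18.009*s + 2.43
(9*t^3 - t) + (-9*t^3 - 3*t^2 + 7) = -3*t^2 - t + 7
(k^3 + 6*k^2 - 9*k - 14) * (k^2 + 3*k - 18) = k^5 + 9*k^4 - 9*k^3 - 149*k^2 + 120*k + 252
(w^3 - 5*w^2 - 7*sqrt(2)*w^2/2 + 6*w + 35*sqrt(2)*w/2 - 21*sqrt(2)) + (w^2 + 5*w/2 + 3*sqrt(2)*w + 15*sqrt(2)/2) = w^3 - 7*sqrt(2)*w^2/2 - 4*w^2 + 17*w/2 + 41*sqrt(2)*w/2 - 27*sqrt(2)/2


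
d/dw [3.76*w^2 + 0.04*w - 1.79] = 7.52*w + 0.04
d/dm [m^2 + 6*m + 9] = 2*m + 6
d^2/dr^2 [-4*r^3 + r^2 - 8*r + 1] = 2 - 24*r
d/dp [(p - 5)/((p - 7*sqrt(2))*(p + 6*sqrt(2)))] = (-p^2 + 10*p - 84 - 5*sqrt(2))/(p^4 - 2*sqrt(2)*p^3 - 166*p^2 + 168*sqrt(2)*p + 7056)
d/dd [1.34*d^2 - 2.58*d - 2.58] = 2.68*d - 2.58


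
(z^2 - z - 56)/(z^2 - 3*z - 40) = (z + 7)/(z + 5)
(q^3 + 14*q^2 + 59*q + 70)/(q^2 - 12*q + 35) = (q^3 + 14*q^2 + 59*q + 70)/(q^2 - 12*q + 35)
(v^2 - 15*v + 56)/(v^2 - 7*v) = (v - 8)/v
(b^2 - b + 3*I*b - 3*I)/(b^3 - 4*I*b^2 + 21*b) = (b - 1)/(b*(b - 7*I))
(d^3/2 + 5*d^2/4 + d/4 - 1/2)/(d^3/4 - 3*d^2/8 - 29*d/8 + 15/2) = 2*(2*d^3 + 5*d^2 + d - 2)/(2*d^3 - 3*d^2 - 29*d + 60)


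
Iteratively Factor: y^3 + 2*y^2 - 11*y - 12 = (y - 3)*(y^2 + 5*y + 4) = (y - 3)*(y + 1)*(y + 4)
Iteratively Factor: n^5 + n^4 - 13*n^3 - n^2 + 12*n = (n - 3)*(n^4 + 4*n^3 - n^2 - 4*n) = (n - 3)*(n + 4)*(n^3 - n) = (n - 3)*(n - 1)*(n + 4)*(n^2 + n) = n*(n - 3)*(n - 1)*(n + 4)*(n + 1)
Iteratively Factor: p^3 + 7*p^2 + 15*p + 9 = (p + 1)*(p^2 + 6*p + 9) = (p + 1)*(p + 3)*(p + 3)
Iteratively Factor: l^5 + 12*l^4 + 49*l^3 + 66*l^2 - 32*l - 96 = (l + 4)*(l^4 + 8*l^3 + 17*l^2 - 2*l - 24) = (l - 1)*(l + 4)*(l^3 + 9*l^2 + 26*l + 24) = (l - 1)*(l + 2)*(l + 4)*(l^2 + 7*l + 12) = (l - 1)*(l + 2)*(l + 3)*(l + 4)*(l + 4)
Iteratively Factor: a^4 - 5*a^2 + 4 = (a - 1)*(a^3 + a^2 - 4*a - 4) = (a - 1)*(a + 2)*(a^2 - a - 2) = (a - 2)*(a - 1)*(a + 2)*(a + 1)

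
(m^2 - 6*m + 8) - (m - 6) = m^2 - 7*m + 14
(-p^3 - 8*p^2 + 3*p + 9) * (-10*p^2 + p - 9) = 10*p^5 + 79*p^4 - 29*p^3 - 15*p^2 - 18*p - 81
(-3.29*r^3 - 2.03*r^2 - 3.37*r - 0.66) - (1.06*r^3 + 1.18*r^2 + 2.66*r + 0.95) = -4.35*r^3 - 3.21*r^2 - 6.03*r - 1.61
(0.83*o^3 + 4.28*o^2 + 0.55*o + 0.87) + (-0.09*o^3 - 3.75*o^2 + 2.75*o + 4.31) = 0.74*o^3 + 0.53*o^2 + 3.3*o + 5.18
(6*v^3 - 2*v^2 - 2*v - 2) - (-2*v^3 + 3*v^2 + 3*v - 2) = 8*v^3 - 5*v^2 - 5*v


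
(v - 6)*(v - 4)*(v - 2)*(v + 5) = v^4 - 7*v^3 - 16*v^2 + 172*v - 240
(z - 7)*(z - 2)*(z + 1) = z^3 - 8*z^2 + 5*z + 14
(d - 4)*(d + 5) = d^2 + d - 20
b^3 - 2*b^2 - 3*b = b*(b - 3)*(b + 1)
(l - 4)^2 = l^2 - 8*l + 16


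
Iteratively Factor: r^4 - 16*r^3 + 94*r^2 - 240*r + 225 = (r - 3)*(r^3 - 13*r^2 + 55*r - 75) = (r - 5)*(r - 3)*(r^2 - 8*r + 15) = (r - 5)^2*(r - 3)*(r - 3)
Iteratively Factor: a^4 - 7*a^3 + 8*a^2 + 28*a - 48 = (a + 2)*(a^3 - 9*a^2 + 26*a - 24) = (a - 2)*(a + 2)*(a^2 - 7*a + 12) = (a - 3)*(a - 2)*(a + 2)*(a - 4)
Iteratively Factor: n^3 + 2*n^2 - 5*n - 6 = (n + 3)*(n^2 - n - 2) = (n + 1)*(n + 3)*(n - 2)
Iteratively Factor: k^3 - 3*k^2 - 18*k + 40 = (k - 5)*(k^2 + 2*k - 8) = (k - 5)*(k - 2)*(k + 4)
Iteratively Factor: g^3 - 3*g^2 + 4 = (g - 2)*(g^2 - g - 2) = (g - 2)^2*(g + 1)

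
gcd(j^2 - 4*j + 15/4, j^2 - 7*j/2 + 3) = j - 3/2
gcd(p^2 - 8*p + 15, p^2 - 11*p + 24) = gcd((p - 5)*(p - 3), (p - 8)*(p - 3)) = p - 3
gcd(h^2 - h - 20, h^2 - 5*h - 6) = 1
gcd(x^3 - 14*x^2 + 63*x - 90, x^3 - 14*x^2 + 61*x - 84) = x - 3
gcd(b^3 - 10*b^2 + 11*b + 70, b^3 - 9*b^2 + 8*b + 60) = b^2 - 3*b - 10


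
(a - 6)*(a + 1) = a^2 - 5*a - 6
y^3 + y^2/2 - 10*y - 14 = (y - 7/2)*(y + 2)^2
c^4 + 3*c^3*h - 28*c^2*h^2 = c^2*(c - 4*h)*(c + 7*h)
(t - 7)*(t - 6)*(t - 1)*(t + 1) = t^4 - 13*t^3 + 41*t^2 + 13*t - 42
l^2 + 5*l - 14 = (l - 2)*(l + 7)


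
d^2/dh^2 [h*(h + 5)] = 2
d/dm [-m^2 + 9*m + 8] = 9 - 2*m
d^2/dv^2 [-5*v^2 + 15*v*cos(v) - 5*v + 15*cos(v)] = -15*v*cos(v) - 30*sin(v) - 15*cos(v) - 10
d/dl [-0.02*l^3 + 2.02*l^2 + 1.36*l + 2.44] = -0.06*l^2 + 4.04*l + 1.36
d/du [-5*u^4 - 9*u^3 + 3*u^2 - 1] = u*(-20*u^2 - 27*u + 6)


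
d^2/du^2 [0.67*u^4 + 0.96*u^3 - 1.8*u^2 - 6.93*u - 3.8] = 8.04*u^2 + 5.76*u - 3.6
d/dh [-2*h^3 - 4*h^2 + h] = -6*h^2 - 8*h + 1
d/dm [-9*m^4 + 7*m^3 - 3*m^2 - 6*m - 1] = -36*m^3 + 21*m^2 - 6*m - 6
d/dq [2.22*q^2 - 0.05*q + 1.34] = 4.44*q - 0.05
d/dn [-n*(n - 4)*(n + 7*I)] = -3*n^2 + n*(8 - 14*I) + 28*I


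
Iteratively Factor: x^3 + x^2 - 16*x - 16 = (x - 4)*(x^2 + 5*x + 4) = (x - 4)*(x + 1)*(x + 4)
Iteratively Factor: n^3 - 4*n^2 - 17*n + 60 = (n - 3)*(n^2 - n - 20) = (n - 3)*(n + 4)*(n - 5)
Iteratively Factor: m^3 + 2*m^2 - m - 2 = (m + 1)*(m^2 + m - 2) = (m - 1)*(m + 1)*(m + 2)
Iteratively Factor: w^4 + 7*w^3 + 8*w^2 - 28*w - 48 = (w - 2)*(w^3 + 9*w^2 + 26*w + 24) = (w - 2)*(w + 3)*(w^2 + 6*w + 8) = (w - 2)*(w + 2)*(w + 3)*(w + 4)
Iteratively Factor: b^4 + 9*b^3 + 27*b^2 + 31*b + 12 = (b + 3)*(b^3 + 6*b^2 + 9*b + 4) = (b + 3)*(b + 4)*(b^2 + 2*b + 1) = (b + 1)*(b + 3)*(b + 4)*(b + 1)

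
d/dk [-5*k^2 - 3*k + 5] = -10*k - 3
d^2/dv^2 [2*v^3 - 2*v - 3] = 12*v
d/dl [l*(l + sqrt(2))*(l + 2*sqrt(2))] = 3*l^2 + 6*sqrt(2)*l + 4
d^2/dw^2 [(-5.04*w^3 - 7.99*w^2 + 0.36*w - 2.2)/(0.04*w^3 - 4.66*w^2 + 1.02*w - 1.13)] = (-1.90448*w^6 + 1.23724799999991*w^5 - 1.22260800000004*w^4 - 16.2530399999999*w^3 + 0.307860000000005*w^2 + 12.158016*w - 0.983229999999994)/(6.4e-5*w^9 - 0.022368*w^8 + 2.610768*w^7 - 102.340888*w^6 + 67.838376*w^5 - 88.4373*w^4 + 33.441132*w^3 - 21.378018*w^2 + 3.907314*w - 1.442897)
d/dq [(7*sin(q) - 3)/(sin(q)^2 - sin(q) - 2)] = (-7*sin(q)^2 + 6*sin(q) - 17)*cos(q)/(sin(q) + cos(q)^2 + 1)^2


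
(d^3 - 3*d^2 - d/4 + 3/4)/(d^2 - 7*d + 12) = (d^2 - 1/4)/(d - 4)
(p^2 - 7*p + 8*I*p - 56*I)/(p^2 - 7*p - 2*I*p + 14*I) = (p + 8*I)/(p - 2*I)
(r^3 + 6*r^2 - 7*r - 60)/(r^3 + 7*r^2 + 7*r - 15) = (r^2 + r - 12)/(r^2 + 2*r - 3)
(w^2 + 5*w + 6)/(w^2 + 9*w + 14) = (w + 3)/(w + 7)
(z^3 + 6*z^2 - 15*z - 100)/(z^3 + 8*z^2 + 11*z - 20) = (z^2 + z - 20)/(z^2 + 3*z - 4)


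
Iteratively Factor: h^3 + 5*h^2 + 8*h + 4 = (h + 2)*(h^2 + 3*h + 2) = (h + 2)^2*(h + 1)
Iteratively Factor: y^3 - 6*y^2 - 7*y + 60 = (y - 4)*(y^2 - 2*y - 15) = (y - 4)*(y + 3)*(y - 5)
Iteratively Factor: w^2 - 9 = (w - 3)*(w + 3)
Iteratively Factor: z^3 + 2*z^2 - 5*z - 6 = (z + 1)*(z^2 + z - 6) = (z + 1)*(z + 3)*(z - 2)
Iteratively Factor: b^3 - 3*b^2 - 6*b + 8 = (b - 4)*(b^2 + b - 2) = (b - 4)*(b - 1)*(b + 2)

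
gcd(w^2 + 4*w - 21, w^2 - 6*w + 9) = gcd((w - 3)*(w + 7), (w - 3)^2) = w - 3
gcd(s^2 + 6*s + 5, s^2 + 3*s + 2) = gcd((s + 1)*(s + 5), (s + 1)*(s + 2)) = s + 1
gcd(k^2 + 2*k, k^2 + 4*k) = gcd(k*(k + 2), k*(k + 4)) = k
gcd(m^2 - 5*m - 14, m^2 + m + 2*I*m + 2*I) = 1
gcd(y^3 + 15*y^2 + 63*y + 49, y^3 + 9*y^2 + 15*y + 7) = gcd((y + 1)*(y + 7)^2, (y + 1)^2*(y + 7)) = y^2 + 8*y + 7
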